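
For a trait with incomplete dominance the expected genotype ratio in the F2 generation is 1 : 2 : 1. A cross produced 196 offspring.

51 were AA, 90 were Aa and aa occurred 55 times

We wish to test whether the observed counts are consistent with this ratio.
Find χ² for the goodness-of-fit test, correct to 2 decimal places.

Ratio total = 4. Expected counts: 196×1/4 = 49, 196×2/4 = 98, 196×1/4 = 49.
AA: (51 − 49)²/49 = 4/49 = 0.082
Aa: (90 − 98)²/98 = 64/98 = 0.653
aa: (55 − 49)²/49 = 36/49 = 0.735
Sum = 1.47

1.47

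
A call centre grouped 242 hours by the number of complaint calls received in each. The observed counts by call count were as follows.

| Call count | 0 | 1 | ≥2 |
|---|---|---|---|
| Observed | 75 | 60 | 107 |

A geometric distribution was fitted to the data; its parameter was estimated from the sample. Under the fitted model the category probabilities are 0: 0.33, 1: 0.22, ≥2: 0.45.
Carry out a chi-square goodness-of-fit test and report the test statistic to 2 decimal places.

Expected counts E_i = n·p_i: 242×0.33 = 79.86, 242×0.22 = 53.24, 242×0.45 = 108.9.
0: (75 − 79.86)²/79.86 = 23.6196/79.86 = 0.296
1: (60 − 53.24)²/53.24 = 45.6976/53.24 = 0.858
≥2: (107 − 108.9)²/108.9 = 3.61/108.9 = 0.033
Sum = 1.19

1.19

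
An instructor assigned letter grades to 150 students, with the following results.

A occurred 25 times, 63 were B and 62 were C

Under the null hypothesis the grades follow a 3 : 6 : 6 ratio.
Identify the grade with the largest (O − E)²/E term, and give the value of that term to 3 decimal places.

A, 0.833

Ratio total = 15. Expected counts: 150×3/15 = 30, 150×6/15 = 60, 150×6/15 = 60.
A: (25 − 30)²/30 = 25/30 = 0.8333
B: (63 − 60)²/60 = 9/60 = 0.1500
C: (62 − 60)²/60 = 4/60 = 0.0667
The largest term is for A: 0.833.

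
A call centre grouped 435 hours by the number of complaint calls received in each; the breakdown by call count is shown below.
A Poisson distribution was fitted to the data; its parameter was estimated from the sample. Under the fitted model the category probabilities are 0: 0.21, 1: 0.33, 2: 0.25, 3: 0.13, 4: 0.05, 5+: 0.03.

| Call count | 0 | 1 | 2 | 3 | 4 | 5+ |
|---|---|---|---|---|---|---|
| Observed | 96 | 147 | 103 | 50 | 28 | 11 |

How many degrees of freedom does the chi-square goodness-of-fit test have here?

There are k = 6 categories and 1 parameter estimated from the data, so df = 6 − 1 − 1 = 4.

4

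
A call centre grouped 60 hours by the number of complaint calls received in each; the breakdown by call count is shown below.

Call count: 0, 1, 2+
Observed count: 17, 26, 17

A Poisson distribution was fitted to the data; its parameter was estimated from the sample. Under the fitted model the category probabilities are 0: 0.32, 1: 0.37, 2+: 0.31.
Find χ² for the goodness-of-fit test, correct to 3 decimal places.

Expected counts E_i = n·p_i: 60×0.32 = 19.2, 60×0.37 = 22.2, 60×0.31 = 18.6.
0: (17 − 19.2)²/19.2 = 4.84/19.2 = 0.2521
1: (26 − 22.2)²/22.2 = 14.44/22.2 = 0.6505
2+: (17 − 18.6)²/18.6 = 2.56/18.6 = 0.1376
Sum = 1.040

1.040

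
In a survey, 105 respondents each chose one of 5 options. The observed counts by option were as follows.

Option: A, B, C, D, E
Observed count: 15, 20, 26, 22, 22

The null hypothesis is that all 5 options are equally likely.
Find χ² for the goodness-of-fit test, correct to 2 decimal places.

3.05

Under H₀ each category has probability 1/5, so each expected count is 105/5 = 21.
χ² = (15−21)²/21 + (20−21)²/21 + (26−21)²/21 + (22−21)²/21 + (22−21)²/21
   = 1.714 + 0.048 + 1.190 + 0.048 + 0.048
Sum = 3.05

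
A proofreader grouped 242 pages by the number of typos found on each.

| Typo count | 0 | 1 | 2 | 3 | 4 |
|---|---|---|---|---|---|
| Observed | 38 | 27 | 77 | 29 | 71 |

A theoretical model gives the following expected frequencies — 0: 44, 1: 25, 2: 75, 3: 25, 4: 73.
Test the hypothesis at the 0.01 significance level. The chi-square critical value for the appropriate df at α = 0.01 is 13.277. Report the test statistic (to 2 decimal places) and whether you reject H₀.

1.73; do not reject

0: (38 − 44)²/44 = 36/44 = 0.818
1: (27 − 25)²/25 = 4/25 = 0.160
2: (77 − 75)²/75 = 4/75 = 0.053
3: (29 − 25)²/25 = 16/25 = 0.640
4: (71 − 73)²/73 = 4/73 = 0.055
Sum = 1.73
df = 4. Since 1.73 < 13.277, we do not reject H₀.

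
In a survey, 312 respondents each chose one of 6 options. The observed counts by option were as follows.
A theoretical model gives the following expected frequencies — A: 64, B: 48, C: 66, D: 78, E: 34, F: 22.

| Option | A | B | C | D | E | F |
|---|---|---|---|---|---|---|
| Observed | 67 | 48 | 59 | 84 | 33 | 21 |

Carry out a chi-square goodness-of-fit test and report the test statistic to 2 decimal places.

1.42

cat         O        E   (O−E)²/E
A          67       64      0.141
B          48       48      0.000
C          59       66      0.742
D          84       78      0.462
E          33       34      0.029
F          21       22      0.045
Sum = 1.42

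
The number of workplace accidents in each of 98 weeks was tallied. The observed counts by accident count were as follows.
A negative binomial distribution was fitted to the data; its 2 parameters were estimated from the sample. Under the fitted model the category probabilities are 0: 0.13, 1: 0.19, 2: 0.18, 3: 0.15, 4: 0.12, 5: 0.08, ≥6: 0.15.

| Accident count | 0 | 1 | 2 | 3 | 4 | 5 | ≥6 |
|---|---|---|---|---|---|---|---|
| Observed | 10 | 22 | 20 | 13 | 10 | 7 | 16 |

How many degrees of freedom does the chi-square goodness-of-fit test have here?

There are k = 7 categories and 2 parameters estimated from the data, so df = 7 − 1 − 2 = 4.

4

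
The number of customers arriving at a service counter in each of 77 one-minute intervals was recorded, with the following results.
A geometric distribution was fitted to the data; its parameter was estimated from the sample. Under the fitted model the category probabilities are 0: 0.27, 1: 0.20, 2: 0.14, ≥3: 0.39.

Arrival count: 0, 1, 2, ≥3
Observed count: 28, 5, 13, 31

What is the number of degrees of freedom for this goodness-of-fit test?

2

There are k = 4 categories and 1 parameter estimated from the data, so df = 4 − 1 − 1 = 2.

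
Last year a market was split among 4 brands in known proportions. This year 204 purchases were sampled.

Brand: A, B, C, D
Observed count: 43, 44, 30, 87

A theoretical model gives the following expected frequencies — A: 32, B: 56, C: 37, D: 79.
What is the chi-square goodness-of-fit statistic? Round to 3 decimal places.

8.487

cat         O        E   (O−E)²/E
A          43       32     3.7813
B          44       56     2.5714
C          30       37     1.3243
D          87       79     0.8101
Sum = 8.487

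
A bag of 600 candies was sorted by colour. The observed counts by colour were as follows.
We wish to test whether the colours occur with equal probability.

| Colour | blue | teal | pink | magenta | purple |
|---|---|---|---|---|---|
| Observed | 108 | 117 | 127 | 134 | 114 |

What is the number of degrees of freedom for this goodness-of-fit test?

4

There are k = 5 categories and no parameters were estimated from the data, so df = 5 − 1 = 4.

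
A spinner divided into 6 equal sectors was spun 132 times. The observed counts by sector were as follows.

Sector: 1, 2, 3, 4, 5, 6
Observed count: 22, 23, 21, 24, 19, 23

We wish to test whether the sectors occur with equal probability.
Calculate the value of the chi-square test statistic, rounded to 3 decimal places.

0.727

Under H₀ each category has probability 1/6, so each expected count is 132/6 = 22.
cat         O        E   (O−E)²/E
1          22       22     0.0000
2          23       22     0.0455
3          21       22     0.0455
4          24       22     0.1818
5          19       22     0.4091
6          23       22     0.0455
Sum = 0.727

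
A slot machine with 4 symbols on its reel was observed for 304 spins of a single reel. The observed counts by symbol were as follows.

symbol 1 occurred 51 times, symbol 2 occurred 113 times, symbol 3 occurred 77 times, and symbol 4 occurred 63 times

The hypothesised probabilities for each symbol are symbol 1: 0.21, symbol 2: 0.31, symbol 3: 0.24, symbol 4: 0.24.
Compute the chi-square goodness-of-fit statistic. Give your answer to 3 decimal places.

7.900

Expected counts E_i = n·p_i: 304×0.21 = 63.84, 304×0.31 = 94.24, 304×0.24 = 72.96, 304×0.24 = 72.96.
χ² = (51−63.84)²/63.84 + (113−94.24)²/94.24 + (77−72.96)²/72.96 + (63−72.96)²/72.96
   = 2.5825 + 3.7345 + 0.2237 + 1.3597
Sum = 7.900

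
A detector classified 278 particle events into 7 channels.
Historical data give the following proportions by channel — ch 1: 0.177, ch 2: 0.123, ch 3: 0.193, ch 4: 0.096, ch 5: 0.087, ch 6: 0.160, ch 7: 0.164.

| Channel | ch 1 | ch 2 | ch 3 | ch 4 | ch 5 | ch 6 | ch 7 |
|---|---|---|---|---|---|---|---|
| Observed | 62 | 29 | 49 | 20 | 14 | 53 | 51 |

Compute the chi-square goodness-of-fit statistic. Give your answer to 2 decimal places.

12.76

Expected counts E_i = n·p_i: 278×0.177 = 49.206, 278×0.123 = 34.194, 278×0.193 = 53.654, 278×0.096 = 26.688, 278×0.087 = 24.186, 278×0.160 = 44.48, 278×0.164 = 45.592.
χ² = (62−49.206)²/49.206 + (29−34.194)²/34.194 + (49−53.654)²/53.654 + (20−26.688)²/26.688 + (14−24.186)²/24.186 + (53−44.48)²/44.48 + (51−45.592)²/45.592
   = 3.327 + 0.789 + 0.404 + 1.676 + 4.290 + 1.632 + 0.641
Sum = 12.76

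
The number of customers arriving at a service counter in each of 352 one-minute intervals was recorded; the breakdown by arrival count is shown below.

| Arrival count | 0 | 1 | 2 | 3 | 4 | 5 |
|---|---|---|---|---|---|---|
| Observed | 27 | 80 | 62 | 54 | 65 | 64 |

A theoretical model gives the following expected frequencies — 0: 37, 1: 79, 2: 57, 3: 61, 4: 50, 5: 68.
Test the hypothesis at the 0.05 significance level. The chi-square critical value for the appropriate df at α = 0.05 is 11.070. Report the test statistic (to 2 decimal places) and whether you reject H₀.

χ² = (27−37)²/37 + (80−79)²/79 + (62−57)²/57 + (54−61)²/61 + (65−50)²/50 + (64−68)²/68
   = 2.703 + 0.013 + 0.439 + 0.803 + 4.500 + 0.235
Sum = 8.69
df = 5. Since 8.69 < 11.070, we do not reject H₀.

8.69; do not reject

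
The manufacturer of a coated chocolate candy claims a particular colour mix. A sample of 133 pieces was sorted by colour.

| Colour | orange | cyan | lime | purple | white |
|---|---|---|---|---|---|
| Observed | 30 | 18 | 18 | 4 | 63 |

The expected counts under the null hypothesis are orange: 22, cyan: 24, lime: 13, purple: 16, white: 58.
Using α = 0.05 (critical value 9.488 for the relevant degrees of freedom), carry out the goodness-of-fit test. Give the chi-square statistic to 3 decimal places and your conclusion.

15.763; reject

χ² = (30−22)²/22 + (18−24)²/24 + (18−13)²/13 + (4−16)²/16 + (63−58)²/58
   = 2.9091 + 1.5000 + 1.9231 + 9.0000 + 0.4310
Sum = 15.763
df = 4. Since 15.763 > 9.488, we reject H₀.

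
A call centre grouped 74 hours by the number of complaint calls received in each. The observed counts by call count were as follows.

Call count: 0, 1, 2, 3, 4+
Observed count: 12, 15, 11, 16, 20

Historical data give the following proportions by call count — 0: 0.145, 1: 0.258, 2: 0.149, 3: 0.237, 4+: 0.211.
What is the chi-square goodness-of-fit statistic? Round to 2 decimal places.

Expected counts E_i = n·p_i: 74×0.145 = 10.73, 74×0.258 = 19.092, 74×0.149 = 11.026, 74×0.237 = 17.538, 74×0.211 = 15.614.
0: (12 − 10.73)²/10.73 = 1.6129/10.73 = 0.150
1: (15 − 19.092)²/19.092 = 16.744464/19.092 = 0.877
2: (11 − 11.026)²/11.026 = 0.000676/11.026 = 0.000
3: (16 − 17.538)²/17.538 = 2.365444/17.538 = 0.135
4+: (20 − 15.614)²/15.614 = 19.236996/15.614 = 1.232
Sum = 2.39

2.39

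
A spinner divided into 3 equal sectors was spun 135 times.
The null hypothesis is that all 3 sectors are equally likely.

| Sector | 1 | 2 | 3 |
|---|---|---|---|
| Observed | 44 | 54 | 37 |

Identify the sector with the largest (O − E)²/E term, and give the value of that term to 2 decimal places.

2, 1.80

Under H₀ each category has probability 1/3, so each expected count is 135/3 = 45.
χ² = (44−45)²/45 + (54−45)²/45 + (37−45)²/45
   = 0.022 + 1.800 + 1.422
The largest term is for 2: 1.80.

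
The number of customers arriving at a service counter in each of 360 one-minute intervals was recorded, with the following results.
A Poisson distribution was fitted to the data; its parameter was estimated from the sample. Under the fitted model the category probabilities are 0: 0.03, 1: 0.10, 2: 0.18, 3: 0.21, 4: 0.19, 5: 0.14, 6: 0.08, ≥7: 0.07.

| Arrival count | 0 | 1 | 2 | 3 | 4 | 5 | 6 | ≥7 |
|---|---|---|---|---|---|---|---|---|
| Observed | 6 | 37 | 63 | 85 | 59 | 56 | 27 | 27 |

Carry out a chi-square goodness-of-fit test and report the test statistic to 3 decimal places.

Expected counts E_i = n·p_i: 360×0.03 = 10.8, 360×0.10 = 36, 360×0.18 = 64.8, 360×0.21 = 75.6, 360×0.19 = 68.4, 360×0.14 = 50.4, 360×0.08 = 28.8, 360×0.07 = 25.2.
cat         O        E   (O−E)²/E
0           6     10.8     2.1333
1          37       36     0.0278
2          63     64.8     0.0500
3          85     75.6     1.1688
4          59     68.4     1.2918
5          56     50.4     0.6222
6          27     28.8     0.1125
≥7         27     25.2     0.1286
Sum = 5.535

5.535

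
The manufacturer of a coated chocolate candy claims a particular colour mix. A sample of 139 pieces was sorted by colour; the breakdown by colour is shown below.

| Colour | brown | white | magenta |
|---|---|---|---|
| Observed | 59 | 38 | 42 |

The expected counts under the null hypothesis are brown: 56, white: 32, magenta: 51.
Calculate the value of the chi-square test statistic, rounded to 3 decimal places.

2.874

χ² = (59−56)²/56 + (38−32)²/32 + (42−51)²/51
   = 0.1607 + 1.1250 + 1.5882
Sum = 2.874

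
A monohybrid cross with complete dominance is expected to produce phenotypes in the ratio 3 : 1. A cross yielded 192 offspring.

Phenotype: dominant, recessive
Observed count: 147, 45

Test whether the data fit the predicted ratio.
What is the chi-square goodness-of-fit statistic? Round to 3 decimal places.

Ratio total = 4. Expected counts: 192×3/4 = 144, 192×1/4 = 48.
χ² = (147−144)²/144 + (45−48)²/48
   = 0.0625 + 0.1875
Sum = 0.250

0.250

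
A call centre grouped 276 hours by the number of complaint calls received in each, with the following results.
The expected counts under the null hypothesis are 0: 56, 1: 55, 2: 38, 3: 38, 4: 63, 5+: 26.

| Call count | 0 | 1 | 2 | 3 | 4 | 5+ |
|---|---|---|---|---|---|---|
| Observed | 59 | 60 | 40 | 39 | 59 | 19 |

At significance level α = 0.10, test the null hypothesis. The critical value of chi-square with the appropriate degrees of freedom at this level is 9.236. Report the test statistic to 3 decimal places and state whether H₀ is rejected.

2.885; do not reject

χ² = (59−56)²/56 + (60−55)²/55 + (40−38)²/38 + (39−38)²/38 + (59−63)²/63 + (19−26)²/26
   = 0.1607 + 0.4545 + 0.1053 + 0.0263 + 0.2540 + 1.8846
Sum = 2.885
df = 5. Since 2.885 < 9.236, we do not reject H₀.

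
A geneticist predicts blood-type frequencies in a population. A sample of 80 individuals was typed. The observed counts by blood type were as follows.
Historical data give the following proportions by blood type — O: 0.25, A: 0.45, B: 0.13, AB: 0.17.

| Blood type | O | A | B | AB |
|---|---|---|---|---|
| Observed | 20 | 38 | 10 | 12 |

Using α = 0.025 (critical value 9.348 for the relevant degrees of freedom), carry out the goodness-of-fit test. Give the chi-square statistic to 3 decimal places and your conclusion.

0.315; do not reject

Expected counts E_i = n·p_i: 80×0.25 = 20, 80×0.45 = 36, 80×0.13 = 10.4, 80×0.17 = 13.6.
cat         O        E   (O−E)²/E
O          20       20     0.0000
A          38       36     0.1111
B          10     10.4     0.0154
AB         12     13.6     0.1882
Sum = 0.315
df = 3. Since 0.315 < 9.348, we do not reject H₀.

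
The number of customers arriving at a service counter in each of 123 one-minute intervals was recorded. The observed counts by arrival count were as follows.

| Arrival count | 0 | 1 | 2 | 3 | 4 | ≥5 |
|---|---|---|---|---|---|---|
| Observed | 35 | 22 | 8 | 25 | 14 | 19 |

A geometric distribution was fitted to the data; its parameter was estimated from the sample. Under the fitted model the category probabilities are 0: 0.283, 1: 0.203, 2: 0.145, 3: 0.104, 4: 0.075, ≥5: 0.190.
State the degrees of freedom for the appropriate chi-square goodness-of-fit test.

4

There are k = 6 categories and 1 parameter estimated from the data, so df = 6 − 1 − 1 = 4.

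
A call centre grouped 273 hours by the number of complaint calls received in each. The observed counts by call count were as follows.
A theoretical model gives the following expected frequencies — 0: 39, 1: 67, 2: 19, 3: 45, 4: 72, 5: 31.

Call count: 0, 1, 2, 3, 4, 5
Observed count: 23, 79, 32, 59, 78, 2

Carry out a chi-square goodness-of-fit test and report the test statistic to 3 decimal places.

χ² = (23−39)²/39 + (79−67)²/67 + (32−19)²/19 + (59−45)²/45 + (78−72)²/72 + (2−31)²/31
   = 6.5641 + 2.1493 + 8.8947 + 4.3556 + 0.5000 + 27.1290
Sum = 49.593

49.593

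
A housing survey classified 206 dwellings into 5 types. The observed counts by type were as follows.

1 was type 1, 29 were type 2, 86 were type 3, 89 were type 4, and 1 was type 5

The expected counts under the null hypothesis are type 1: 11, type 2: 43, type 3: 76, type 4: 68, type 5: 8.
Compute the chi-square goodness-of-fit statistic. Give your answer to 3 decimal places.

cat         O        E   (O−E)²/E
type 1      1       11     9.0909
type 2     29       43     4.5581
type 3     86       76     1.3158
type 4     89       68     6.4853
type 5      1        8     6.1250
Sum = 27.575

27.575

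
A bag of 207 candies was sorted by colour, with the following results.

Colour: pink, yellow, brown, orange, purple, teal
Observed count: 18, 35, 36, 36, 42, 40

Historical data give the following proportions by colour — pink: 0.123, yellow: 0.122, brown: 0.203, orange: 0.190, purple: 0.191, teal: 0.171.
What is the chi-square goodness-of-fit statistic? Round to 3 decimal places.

7.844

Expected counts E_i = n·p_i: 207×0.123 = 25.461, 207×0.122 = 25.254, 207×0.203 = 42.021, 207×0.190 = 39.33, 207×0.191 = 39.537, 207×0.171 = 35.397.
pink: (18 − 25.461)²/25.461 = 55.666521/25.461 = 2.1863
yellow: (35 − 25.254)²/25.254 = 94.984516/25.254 = 3.7612
brown: (36 − 42.021)²/42.021 = 36.252441/42.021 = 0.8627
orange: (36 − 39.33)²/39.33 = 11.0889/39.33 = 0.2819
purple: (42 − 39.537)²/39.537 = 6.066369/39.537 = 0.1534
teal: (40 − 35.397)²/35.397 = 21.187609/35.397 = 0.5986
Sum = 7.844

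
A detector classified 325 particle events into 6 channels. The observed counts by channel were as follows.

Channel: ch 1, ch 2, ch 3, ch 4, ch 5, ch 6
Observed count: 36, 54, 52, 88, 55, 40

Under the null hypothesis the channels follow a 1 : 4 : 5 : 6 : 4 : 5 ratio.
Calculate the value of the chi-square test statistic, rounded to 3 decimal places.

54.440

Ratio total = 25. Expected counts: 325×1/25 = 13, 325×4/25 = 52, 325×5/25 = 65, 325×6/25 = 78, 325×4/25 = 52, 325×5/25 = 65.
ch 1: (36 − 13)²/13 = 529/13 = 40.6923
ch 2: (54 − 52)²/52 = 4/52 = 0.0769
ch 3: (52 − 65)²/65 = 169/65 = 2.6000
ch 4: (88 − 78)²/78 = 100/78 = 1.2821
ch 5: (55 − 52)²/52 = 9/52 = 0.1731
ch 6: (40 − 65)²/65 = 625/65 = 9.6154
Sum = 54.440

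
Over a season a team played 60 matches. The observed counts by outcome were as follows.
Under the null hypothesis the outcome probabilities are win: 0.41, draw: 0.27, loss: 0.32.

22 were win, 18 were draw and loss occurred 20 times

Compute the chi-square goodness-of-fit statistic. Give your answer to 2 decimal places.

Expected counts E_i = n·p_i: 60×0.41 = 24.6, 60×0.27 = 16.2, 60×0.32 = 19.2.
cat         O        E   (O−E)²/E
win        22     24.6      0.275
draw       18     16.2      0.200
loss       20     19.2      0.033
Sum = 0.51

0.51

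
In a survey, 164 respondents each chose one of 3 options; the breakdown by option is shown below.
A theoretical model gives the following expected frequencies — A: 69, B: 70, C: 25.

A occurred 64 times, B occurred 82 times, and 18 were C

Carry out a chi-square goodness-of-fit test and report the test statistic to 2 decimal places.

A: (64 − 69)²/69 = 25/69 = 0.362
B: (82 − 70)²/70 = 144/70 = 2.057
C: (18 − 25)²/25 = 49/25 = 1.960
Sum = 4.38

4.38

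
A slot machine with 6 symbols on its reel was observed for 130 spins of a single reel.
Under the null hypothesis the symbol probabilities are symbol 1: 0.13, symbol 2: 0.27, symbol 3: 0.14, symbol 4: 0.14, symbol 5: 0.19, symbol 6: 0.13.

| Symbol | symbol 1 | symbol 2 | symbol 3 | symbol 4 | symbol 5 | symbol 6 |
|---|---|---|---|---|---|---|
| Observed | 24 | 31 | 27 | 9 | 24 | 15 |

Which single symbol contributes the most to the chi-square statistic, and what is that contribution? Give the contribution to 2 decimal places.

symbol 4, 4.65

Expected counts E_i = n·p_i: 130×0.13 = 16.9, 130×0.27 = 35.1, 130×0.14 = 18.2, 130×0.14 = 18.2, 130×0.19 = 24.7, 130×0.13 = 16.9.
cat           O        E   (O−E)²/E
symbol 1     24     16.9      2.983
symbol 2     31     35.1      0.479
symbol 3     27     18.2      4.255
symbol 4      9     18.2      4.651
symbol 5     24     24.7      0.020
symbol 6     15     16.9      0.214
The largest term is for symbol 4: 4.65.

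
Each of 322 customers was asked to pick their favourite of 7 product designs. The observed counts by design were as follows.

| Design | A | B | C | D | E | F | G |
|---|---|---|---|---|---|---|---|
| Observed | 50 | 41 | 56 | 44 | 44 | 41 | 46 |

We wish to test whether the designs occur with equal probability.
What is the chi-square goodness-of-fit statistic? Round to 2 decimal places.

Under H₀ each category has probability 1/7, so each expected count is 322/7 = 46.
χ² = (50−46)²/46 + (41−46)²/46 + (56−46)²/46 + (44−46)²/46 + (44−46)²/46 + (41−46)²/46 + (46−46)²/46
   = 0.348 + 0.543 + 2.174 + 0.087 + 0.087 + 0.543 + 0.000
Sum = 3.78

3.78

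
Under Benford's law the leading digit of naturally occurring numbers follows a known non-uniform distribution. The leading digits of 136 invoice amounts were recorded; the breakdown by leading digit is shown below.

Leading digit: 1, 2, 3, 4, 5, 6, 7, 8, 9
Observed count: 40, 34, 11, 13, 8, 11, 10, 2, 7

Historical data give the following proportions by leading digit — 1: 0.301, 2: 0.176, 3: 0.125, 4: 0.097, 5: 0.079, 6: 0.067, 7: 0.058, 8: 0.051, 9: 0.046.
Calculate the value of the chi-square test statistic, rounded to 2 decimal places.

Expected counts E_i = n·p_i: 136×0.301 = 40.936, 136×0.176 = 23.936, 136×0.125 = 17, 136×0.097 = 13.192, 136×0.079 = 10.744, 136×0.067 = 9.112, 136×0.058 = 7.888, 136×0.051 = 6.936, 136×0.046 = 6.256.
χ² = (40−40.936)²/40.936 + (34−23.936)²/23.936 + (11−17)²/17 + (13−13.192)²/13.192 + (8−10.744)²/10.744 + (11−9.112)²/9.112 + (10−7.888)²/7.888 + (2−6.936)²/6.936 + (7−6.256)²/6.256
   = 0.021 + 4.231 + 2.118 + 0.003 + 0.701 + 0.391 + 0.565 + 3.513 + 0.088
Sum = 11.63

11.63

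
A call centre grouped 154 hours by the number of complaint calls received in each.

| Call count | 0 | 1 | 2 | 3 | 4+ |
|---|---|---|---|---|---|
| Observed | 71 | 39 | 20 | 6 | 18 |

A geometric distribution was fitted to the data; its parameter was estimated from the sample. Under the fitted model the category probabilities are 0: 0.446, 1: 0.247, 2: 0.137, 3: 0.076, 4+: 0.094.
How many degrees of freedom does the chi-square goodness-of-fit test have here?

There are k = 5 categories and 1 parameter estimated from the data, so df = 5 − 1 − 1 = 3.

3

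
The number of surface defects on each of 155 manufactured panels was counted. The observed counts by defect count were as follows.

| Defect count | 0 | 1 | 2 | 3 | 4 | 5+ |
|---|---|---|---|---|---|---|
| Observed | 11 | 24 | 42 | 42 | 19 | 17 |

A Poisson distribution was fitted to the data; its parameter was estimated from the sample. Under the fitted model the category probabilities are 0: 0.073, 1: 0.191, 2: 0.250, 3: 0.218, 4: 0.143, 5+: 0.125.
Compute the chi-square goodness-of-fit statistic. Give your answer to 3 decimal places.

4.080

Expected counts E_i = n·p_i: 155×0.073 = 11.315, 155×0.191 = 29.605, 155×0.250 = 38.75, 155×0.218 = 33.79, 155×0.143 = 22.165, 155×0.125 = 19.375.
χ² = (11−11.315)²/11.315 + (24−29.605)²/29.605 + (42−38.75)²/38.75 + (42−33.79)²/33.79 + (19−22.165)²/22.165 + (17−19.375)²/19.375
   = 0.0088 + 1.0612 + 0.2726 + 1.9948 + 0.4519 + 0.2911
Sum = 4.080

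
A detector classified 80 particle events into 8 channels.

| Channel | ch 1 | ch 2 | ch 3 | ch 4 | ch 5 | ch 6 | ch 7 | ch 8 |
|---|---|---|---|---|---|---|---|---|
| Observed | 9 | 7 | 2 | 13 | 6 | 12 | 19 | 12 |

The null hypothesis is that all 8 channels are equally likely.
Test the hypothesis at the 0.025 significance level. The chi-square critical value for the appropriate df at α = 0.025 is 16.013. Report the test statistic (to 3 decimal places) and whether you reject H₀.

Expected count for each of the 8 categories: 80/8 = 10.
cat         O        E   (O−E)²/E
ch 1        9       10     0.1000
ch 2        7       10     0.9000
ch 3        2       10     6.4000
ch 4       13       10     0.9000
ch 5        6       10     1.6000
ch 6       12       10     0.4000
ch 7       19       10     8.1000
ch 8       12       10     0.4000
Sum = 18.800
df = 7. Since 18.800 > 16.013, we reject H₀.

18.800; reject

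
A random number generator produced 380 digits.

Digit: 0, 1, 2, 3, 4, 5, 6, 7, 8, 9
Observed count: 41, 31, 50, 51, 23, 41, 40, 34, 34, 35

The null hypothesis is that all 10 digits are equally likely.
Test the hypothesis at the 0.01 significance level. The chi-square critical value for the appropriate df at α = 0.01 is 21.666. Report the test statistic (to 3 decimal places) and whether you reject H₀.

17.105; do not reject

Under H₀ each category has probability 1/10, so each expected count is 380/10 = 38.
cat         O        E   (O−E)²/E
0          41       38     0.2368
1          31       38     1.2895
2          50       38     3.7895
3          51       38     4.4474
4          23       38     5.9211
5          41       38     0.2368
6          40       38     0.1053
7          34       38     0.4211
8          34       38     0.4211
9          35       38     0.2368
Sum = 17.105
df = 9. Since 17.105 < 21.666, we do not reject H₀.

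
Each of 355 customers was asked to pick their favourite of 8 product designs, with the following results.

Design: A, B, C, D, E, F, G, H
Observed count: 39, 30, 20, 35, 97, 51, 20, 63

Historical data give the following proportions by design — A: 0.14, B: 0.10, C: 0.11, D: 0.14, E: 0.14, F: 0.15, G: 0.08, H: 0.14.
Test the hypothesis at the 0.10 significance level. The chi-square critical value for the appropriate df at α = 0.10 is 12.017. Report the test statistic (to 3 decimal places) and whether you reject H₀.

Expected counts E_i = n·p_i: 355×0.14 = 49.7, 355×0.10 = 35.5, 355×0.11 = 39.05, 355×0.14 = 49.7, 355×0.14 = 49.7, 355×0.15 = 53.25, 355×0.08 = 28.4, 355×0.14 = 49.7.
A: (39 − 49.7)²/49.7 = 114.49/49.7 = 2.3036
B: (30 − 35.5)²/35.5 = 30.25/35.5 = 0.8521
C: (20 − 39.05)²/39.05 = 362.9025/39.05 = 9.2933
D: (35 − 49.7)²/49.7 = 216.09/49.7 = 4.3479
E: (97 − 49.7)²/49.7 = 2237.29/49.7 = 45.0159
F: (51 − 53.25)²/53.25 = 5.0625/53.25 = 0.0951
G: (20 − 28.4)²/28.4 = 70.56/28.4 = 2.4845
H: (63 − 49.7)²/49.7 = 176.89/49.7 = 3.5592
Sum = 67.952
df = 7. Since 67.952 > 12.017, we reject H₀.

67.952; reject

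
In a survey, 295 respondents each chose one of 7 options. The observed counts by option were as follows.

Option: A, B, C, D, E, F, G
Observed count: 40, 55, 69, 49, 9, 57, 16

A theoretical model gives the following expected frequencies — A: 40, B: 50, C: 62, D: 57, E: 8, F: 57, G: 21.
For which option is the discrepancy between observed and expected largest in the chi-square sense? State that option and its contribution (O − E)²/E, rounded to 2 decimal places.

G, 1.19

cat         O        E   (O−E)²/E
A          40       40      0.000
B          55       50      0.500
C          69       62      0.790
D          49       57      1.123
E           9        8      0.125
F          57       57      0.000
G          16       21      1.190
The largest term is for G: 1.19.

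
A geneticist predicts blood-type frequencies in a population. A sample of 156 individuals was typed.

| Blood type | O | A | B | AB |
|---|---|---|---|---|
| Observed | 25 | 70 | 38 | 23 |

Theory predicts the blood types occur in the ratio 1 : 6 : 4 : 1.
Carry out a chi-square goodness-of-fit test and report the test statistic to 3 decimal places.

Ratio total = 12. Expected counts: 156×1/12 = 13, 156×6/12 = 78, 156×4/12 = 52, 156×1/12 = 13.
χ² = (25−13)²/13 + (70−78)²/78 + (38−52)²/52 + (23−13)²/13
   = 11.0769 + 0.8205 + 3.7692 + 7.6923
Sum = 23.359

23.359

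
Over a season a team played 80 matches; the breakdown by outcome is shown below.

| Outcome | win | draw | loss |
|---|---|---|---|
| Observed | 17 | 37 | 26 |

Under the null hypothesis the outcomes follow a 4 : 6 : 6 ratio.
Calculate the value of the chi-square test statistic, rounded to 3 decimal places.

2.617

Ratio total = 16. Expected counts: 80×4/16 = 20, 80×6/16 = 30, 80×6/16 = 30.
χ² = (17−20)²/20 + (37−30)²/30 + (26−30)²/30
   = 0.4500 + 1.6333 + 0.5333
Sum = 2.617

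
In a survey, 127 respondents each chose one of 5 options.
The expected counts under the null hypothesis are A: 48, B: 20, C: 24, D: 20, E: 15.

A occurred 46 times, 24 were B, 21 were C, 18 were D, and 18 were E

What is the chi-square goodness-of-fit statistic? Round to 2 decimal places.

A: (46 − 48)²/48 = 4/48 = 0.083
B: (24 − 20)²/20 = 16/20 = 0.800
C: (21 − 24)²/24 = 9/24 = 0.375
D: (18 − 20)²/20 = 4/20 = 0.200
E: (18 − 15)²/15 = 9/15 = 0.600
Sum = 2.06

2.06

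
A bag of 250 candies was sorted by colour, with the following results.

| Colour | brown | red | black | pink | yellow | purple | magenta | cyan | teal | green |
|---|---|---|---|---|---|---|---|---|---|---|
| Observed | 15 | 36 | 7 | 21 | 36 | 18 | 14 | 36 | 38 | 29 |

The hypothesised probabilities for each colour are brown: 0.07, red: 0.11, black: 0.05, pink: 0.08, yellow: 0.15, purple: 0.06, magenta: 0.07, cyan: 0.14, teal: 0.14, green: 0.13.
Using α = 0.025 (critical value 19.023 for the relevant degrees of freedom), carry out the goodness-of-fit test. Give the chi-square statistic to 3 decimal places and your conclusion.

7.477; do not reject

Expected counts E_i = n·p_i: 250×0.07 = 17.5, 250×0.11 = 27.5, 250×0.05 = 12.5, 250×0.08 = 20, 250×0.15 = 37.5, 250×0.06 = 15, 250×0.07 = 17.5, 250×0.14 = 35, 250×0.14 = 35, 250×0.13 = 32.5.
brown: (15 − 17.5)²/17.5 = 6.25/17.5 = 0.3571
red: (36 − 27.5)²/27.5 = 72.25/27.5 = 2.6273
black: (7 − 12.5)²/12.5 = 30.25/12.5 = 2.4200
pink: (21 − 20)²/20 = 1/20 = 0.0500
yellow: (36 − 37.5)²/37.5 = 2.25/37.5 = 0.0600
purple: (18 − 15)²/15 = 9/15 = 0.6000
magenta: (14 − 17.5)²/17.5 = 12.25/17.5 = 0.7000
cyan: (36 − 35)²/35 = 1/35 = 0.0286
teal: (38 − 35)²/35 = 9/35 = 0.2571
green: (29 − 32.5)²/32.5 = 12.25/32.5 = 0.3769
Sum = 7.477
df = 9. Since 7.477 < 19.023, we do not reject H₀.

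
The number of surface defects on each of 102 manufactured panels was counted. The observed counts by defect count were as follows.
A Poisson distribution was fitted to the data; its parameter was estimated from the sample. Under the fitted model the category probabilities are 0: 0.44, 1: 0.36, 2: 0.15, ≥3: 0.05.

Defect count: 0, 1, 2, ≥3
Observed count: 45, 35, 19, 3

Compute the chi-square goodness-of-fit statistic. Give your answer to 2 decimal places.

Expected counts E_i = n·p_i: 102×0.44 = 44.88, 102×0.36 = 36.72, 102×0.15 = 15.3, 102×0.05 = 5.1.
0: (45 − 44.88)²/44.88 = 0.0144/44.88 = 0.000
1: (35 − 36.72)²/36.72 = 2.9584/36.72 = 0.081
2: (19 − 15.3)²/15.3 = 13.69/15.3 = 0.895
≥3: (3 − 5.1)²/5.1 = 4.41/5.1 = 0.865
Sum = 1.84

1.84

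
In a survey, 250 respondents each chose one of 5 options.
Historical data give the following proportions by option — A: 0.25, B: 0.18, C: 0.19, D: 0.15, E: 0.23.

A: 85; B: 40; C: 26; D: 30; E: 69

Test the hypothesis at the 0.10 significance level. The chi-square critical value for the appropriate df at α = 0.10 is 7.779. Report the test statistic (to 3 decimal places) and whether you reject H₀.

Expected counts E_i = n·p_i: 250×0.25 = 62.5, 250×0.18 = 45, 250×0.19 = 47.5, 250×0.15 = 37.5, 250×0.23 = 57.5.
χ² = (85−62.5)²/62.5 + (40−45)²/45 + (26−47.5)²/47.5 + (30−37.5)²/37.5 + (69−57.5)²/57.5
   = 8.1000 + 0.5556 + 9.7316 + 1.5000 + 2.3000
Sum = 22.187
df = 4. Since 22.187 > 7.779, we reject H₀.

22.187; reject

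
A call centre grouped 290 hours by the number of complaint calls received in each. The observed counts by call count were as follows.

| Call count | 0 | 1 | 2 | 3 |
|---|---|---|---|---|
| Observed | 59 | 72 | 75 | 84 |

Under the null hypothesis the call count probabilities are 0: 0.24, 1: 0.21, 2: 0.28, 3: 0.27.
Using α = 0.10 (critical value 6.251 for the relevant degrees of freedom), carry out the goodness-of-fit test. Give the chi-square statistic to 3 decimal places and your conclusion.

Expected counts E_i = n·p_i: 290×0.24 = 69.6, 290×0.21 = 60.9, 290×0.28 = 81.2, 290×0.27 = 78.3.
cat         O        E   (O−E)²/E
0          59     69.6     1.6144
1          72     60.9     2.0232
2          75     81.2     0.4734
3          84     78.3     0.4149
Sum = 4.526
df = 3. Since 4.526 < 6.251, we do not reject H₀.

4.526; do not reject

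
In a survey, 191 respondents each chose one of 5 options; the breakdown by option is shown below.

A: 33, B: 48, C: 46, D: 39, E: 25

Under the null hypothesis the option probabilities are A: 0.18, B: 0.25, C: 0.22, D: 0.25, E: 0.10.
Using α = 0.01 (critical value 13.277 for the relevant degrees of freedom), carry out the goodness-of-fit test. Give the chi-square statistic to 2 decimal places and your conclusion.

3.86; do not reject

Expected counts E_i = n·p_i: 191×0.18 = 34.38, 191×0.25 = 47.75, 191×0.22 = 42.02, 191×0.25 = 47.75, 191×0.10 = 19.1.
χ² = (33−34.38)²/34.38 + (48−47.75)²/47.75 + (46−42.02)²/42.02 + (39−47.75)²/47.75 + (25−19.1)²/19.1
   = 0.055 + 0.001 + 0.377 + 1.603 + 1.823
Sum = 3.86
df = 4. Since 3.86 < 13.277, we do not reject H₀.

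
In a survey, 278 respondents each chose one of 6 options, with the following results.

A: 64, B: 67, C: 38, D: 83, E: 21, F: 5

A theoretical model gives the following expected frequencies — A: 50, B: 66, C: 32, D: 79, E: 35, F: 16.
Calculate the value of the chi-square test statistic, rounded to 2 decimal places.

A: (64 − 50)²/50 = 196/50 = 3.920
B: (67 − 66)²/66 = 1/66 = 0.015
C: (38 − 32)²/32 = 36/32 = 1.125
D: (83 − 79)²/79 = 16/79 = 0.203
E: (21 − 35)²/35 = 196/35 = 5.600
F: (5 − 16)²/16 = 121/16 = 7.563
Sum = 18.43

18.43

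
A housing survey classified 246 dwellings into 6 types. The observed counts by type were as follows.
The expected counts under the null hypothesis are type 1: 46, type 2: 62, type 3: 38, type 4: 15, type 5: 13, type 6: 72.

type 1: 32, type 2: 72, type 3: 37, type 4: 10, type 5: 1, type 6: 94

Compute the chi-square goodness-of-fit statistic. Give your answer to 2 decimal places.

25.37

type 1: (32 − 46)²/46 = 196/46 = 4.261
type 2: (72 − 62)²/62 = 100/62 = 1.613
type 3: (37 − 38)²/38 = 1/38 = 0.026
type 4: (10 − 15)²/15 = 25/15 = 1.667
type 5: (1 − 13)²/13 = 144/13 = 11.077
type 6: (94 − 72)²/72 = 484/72 = 6.722
Sum = 25.37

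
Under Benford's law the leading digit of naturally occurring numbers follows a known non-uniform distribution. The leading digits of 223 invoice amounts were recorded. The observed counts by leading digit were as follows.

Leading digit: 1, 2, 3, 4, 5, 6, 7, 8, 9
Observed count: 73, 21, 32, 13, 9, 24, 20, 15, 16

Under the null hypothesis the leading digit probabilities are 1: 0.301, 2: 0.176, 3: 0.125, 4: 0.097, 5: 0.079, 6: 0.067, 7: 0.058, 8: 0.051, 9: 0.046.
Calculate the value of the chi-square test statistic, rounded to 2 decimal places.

Expected counts E_i = n·p_i: 223×0.301 = 67.123, 223×0.176 = 39.248, 223×0.125 = 27.875, 223×0.097 = 21.631, 223×0.079 = 17.617, 223×0.067 = 14.941, 223×0.058 = 12.934, 223×0.051 = 11.373, 223×0.046 = 10.258.
1: (73 − 67.123)²/67.123 = 34.539129/67.123 = 0.515
2: (21 − 39.248)²/39.248 = 332.989504/39.248 = 8.484
3: (32 − 27.875)²/27.875 = 17.015625/27.875 = 0.610
4: (13 − 21.631)²/21.631 = 74.494161/21.631 = 3.444
5: (9 − 17.617)²/17.617 = 74.252689/17.617 = 4.215
6: (24 − 14.941)²/14.941 = 82.065481/14.941 = 5.493
7: (20 − 12.934)²/12.934 = 49.928356/12.934 = 3.860
8: (15 − 11.373)²/11.373 = 13.155129/11.373 = 1.157
9: (16 − 10.258)²/10.258 = 32.970564/10.258 = 3.214
Sum = 30.99

30.99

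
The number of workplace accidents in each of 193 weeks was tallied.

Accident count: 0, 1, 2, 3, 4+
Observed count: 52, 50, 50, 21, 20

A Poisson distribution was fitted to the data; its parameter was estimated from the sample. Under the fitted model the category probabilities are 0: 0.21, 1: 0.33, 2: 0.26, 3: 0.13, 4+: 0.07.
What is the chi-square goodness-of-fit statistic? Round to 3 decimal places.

9.974

Expected counts E_i = n·p_i: 193×0.21 = 40.53, 193×0.33 = 63.69, 193×0.26 = 50.18, 193×0.13 = 25.09, 193×0.07 = 13.51.
cat         O        E   (O−E)²/E
0          52    40.53     3.2460
1          50    63.69     2.9426
2          50    50.18     0.0006
3          21    25.09     0.6667
4+         20    13.51     3.1177
Sum = 9.974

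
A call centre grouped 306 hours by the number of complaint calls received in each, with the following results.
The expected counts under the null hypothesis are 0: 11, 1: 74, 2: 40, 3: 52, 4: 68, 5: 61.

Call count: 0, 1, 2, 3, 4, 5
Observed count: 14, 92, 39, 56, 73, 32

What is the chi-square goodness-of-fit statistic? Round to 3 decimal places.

19.684

cat         O        E   (O−E)²/E
0          14       11     0.8182
1          92       74     4.3784
2          39       40     0.0250
3          56       52     0.3077
4          73       68     0.3676
5          32       61    13.7869
Sum = 19.684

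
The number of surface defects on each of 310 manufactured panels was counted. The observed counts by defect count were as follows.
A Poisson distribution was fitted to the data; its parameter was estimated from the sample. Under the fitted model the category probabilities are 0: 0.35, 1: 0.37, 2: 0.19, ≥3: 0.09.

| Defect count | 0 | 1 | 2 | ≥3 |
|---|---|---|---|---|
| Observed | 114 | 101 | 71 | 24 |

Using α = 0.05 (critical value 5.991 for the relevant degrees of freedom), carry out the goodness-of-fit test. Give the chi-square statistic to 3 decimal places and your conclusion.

4.946; do not reject

Expected counts E_i = n·p_i: 310×0.35 = 108.5, 310×0.37 = 114.7, 310×0.19 = 58.9, 310×0.09 = 27.9.
0: (114 − 108.5)²/108.5 = 30.25/108.5 = 0.2788
1: (101 − 114.7)²/114.7 = 187.69/114.7 = 1.6364
2: (71 − 58.9)²/58.9 = 146.41/58.9 = 2.4857
≥3: (24 − 27.9)²/27.9 = 15.21/27.9 = 0.5452
Sum = 4.946
df = 2. Since 4.946 < 5.991, we do not reject H₀.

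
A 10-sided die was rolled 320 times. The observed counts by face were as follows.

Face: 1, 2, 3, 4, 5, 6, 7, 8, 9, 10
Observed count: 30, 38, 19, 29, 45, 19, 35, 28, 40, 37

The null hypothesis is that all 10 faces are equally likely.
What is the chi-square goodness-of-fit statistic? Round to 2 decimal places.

Expected count for each of the 10 categories: 320/10 = 32.
χ² = (30−32)²/32 + (38−32)²/32 + (19−32)²/32 + (29−32)²/32 + (45−32)²/32 + (19−32)²/32 + (35−32)²/32 + (28−32)²/32 + (40−32)²/32 + (37−32)²/32
   = 0.125 + 1.125 + 5.281 + 0.281 + 5.281 + 5.281 + 0.281 + 0.500 + 2.000 + 0.781
Sum = 20.94

20.94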